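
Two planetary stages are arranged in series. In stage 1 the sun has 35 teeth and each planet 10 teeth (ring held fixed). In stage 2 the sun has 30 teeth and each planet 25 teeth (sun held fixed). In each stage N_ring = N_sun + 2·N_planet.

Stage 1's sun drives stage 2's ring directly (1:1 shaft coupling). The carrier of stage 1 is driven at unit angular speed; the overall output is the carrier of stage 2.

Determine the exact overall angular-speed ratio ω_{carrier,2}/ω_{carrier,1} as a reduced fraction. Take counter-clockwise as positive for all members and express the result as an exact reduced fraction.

144/77

Stage 1: N_ring = 35 + 2·10 = 55
Stage 1: 35(ω_s−ω_c) = −55(ω_r−ω_c),  ω_r=0, ω_c=1
Stage 1: ω_s = 1 − (55/35)(0−1) = 18/7
  ⇒ ω_s¹/ω_c¹ = 18/7
Stage 2: N_ring = 30 + 2·25 = 80
Stage 2: 30(ω_s−ω_c) = −80(ω_r−ω_c),  ω_s=0, ω_r=1
Stage 2: 30(0−ω_c) = −80(1−ω_c)  ⇒  110ω_c = 80  ⇒  ω_c = 8/11
  ⇒ ω_c²/ω_r² = 8/11
Coupling ω_r² = ω_s¹ ⇒ overall = 18/7 × 8/11 = 144/77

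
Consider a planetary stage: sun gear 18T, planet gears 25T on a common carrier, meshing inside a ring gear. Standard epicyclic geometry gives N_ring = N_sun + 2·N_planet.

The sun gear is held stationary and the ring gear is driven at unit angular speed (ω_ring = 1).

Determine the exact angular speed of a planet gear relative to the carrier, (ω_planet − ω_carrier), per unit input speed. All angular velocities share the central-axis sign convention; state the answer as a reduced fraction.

N_ring = 18 + 2·25 = 68
18(ω_s−ω_c) = −68(ω_r−ω_c),  ω_s=0, ω_r=1
18(0−ω_c) = −68(1−ω_c)  ⇒  86ω_c = 68  ⇒  ω_c = 34/43
sun–planet: 18·(0−34/43) = −25·(ω_p−ω_c)  ⇒  ω_p−ω_c = −(18/25)·(-34/43) = 612/1075

612/1075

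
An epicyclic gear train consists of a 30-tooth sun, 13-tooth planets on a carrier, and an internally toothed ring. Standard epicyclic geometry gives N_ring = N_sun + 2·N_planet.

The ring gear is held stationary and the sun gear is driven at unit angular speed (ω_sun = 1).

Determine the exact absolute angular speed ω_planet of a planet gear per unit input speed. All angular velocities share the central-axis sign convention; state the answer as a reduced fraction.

N_ring = 30 + 2·13 = 56
30(ω_s−ω_c) = −56(ω_r−ω_c),  ω_r=0, ω_s=1
30(1−ω_c) = −56(0−ω_c)  ⇒  86ω_c = 30  ⇒  ω_c = 15/43
sun–planet: 30·(1−15/43) = −13·(ω_p−ω_c)  ⇒  ω_p−ω_c = −(30/13)·(28/43) = -840/559
ω_p = 15/43 − 840/559 = -15/13

-15/13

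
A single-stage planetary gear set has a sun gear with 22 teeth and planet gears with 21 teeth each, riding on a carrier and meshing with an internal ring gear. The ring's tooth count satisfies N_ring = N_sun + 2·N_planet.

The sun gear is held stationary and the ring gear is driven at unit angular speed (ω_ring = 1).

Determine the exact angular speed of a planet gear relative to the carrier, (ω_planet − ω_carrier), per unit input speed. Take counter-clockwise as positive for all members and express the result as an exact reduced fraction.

704/903

N_ring = 22 + 2·21 = 64
22(ω_s−ω_c) = −64(ω_r−ω_c),  ω_s=0, ω_r=1
22(0−ω_c) = −64(1−ω_c)  ⇒  86ω_c = 64  ⇒  ω_c = 32/43
sun–planet: 22·(0−32/43) = −21·(ω_p−ω_c)  ⇒  ω_p−ω_c = −(22/21)·(-32/43) = 704/903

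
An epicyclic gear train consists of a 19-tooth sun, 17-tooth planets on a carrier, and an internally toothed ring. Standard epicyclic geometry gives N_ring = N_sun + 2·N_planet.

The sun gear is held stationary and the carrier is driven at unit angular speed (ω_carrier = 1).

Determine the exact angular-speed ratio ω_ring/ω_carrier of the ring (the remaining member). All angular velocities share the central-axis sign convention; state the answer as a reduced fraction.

N_ring = 19 + 2·17 = 53
19(ω_s−ω_c) = −53(ω_r−ω_c),  ω_s=0, ω_c=1
ω_r = 1 − (19/53)(0−1) = 72/53
ω_r/ω_c = 72/53

72/53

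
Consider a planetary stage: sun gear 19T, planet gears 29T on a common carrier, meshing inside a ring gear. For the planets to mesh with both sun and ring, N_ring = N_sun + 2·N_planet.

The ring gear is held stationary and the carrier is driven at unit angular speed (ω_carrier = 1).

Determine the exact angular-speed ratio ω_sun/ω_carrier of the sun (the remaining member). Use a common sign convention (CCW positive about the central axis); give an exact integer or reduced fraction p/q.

N_ring = 19 + 2·29 = 77
19(ω_s−ω_c) = −77(ω_r−ω_c),  ω_r=0, ω_c=1
ω_s = 1 − (77/19)(0−1) = 96/19
ω_s/ω_c = 96/19

96/19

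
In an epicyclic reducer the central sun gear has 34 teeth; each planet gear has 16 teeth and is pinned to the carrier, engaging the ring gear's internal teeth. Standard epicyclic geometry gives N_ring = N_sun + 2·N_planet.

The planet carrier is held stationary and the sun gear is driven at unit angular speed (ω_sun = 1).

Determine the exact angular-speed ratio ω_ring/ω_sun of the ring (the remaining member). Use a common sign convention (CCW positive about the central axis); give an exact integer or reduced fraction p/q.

N_ring = 34 + 2·16 = 66
34(ω_s−ω_c) = −66(ω_r−ω_c),  ω_c=0, ω_s=1
ω_r = 0 − (34/66)(1−0) = -17/33
ω_r/ω_s = -17/33

-17/33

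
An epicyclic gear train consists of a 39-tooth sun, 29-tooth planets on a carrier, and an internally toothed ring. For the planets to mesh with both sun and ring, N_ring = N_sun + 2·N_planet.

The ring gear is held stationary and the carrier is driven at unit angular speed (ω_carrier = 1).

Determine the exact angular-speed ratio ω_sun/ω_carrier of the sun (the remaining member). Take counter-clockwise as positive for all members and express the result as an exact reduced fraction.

136/39

N_ring = 39 + 2·29 = 97
39(ω_s−ω_c) = −97(ω_r−ω_c),  ω_r=0, ω_c=1
ω_s = 1 − (97/39)(0−1) = 136/39
ω_s/ω_c = 136/39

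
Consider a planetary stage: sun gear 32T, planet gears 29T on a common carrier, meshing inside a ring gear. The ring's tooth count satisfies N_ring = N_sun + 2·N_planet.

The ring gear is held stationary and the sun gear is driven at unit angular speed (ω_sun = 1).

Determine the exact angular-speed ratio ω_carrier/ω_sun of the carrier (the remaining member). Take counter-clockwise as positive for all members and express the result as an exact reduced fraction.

N_ring = 32 + 2·29 = 90
32(ω_s−ω_c) = −90(ω_r−ω_c),  ω_r=0, ω_s=1
32(1−ω_c) = −90(0−ω_c)  ⇒  122ω_c = 32  ⇒  ω_c = 16/61
ω_c/ω_s = 16/61

16/61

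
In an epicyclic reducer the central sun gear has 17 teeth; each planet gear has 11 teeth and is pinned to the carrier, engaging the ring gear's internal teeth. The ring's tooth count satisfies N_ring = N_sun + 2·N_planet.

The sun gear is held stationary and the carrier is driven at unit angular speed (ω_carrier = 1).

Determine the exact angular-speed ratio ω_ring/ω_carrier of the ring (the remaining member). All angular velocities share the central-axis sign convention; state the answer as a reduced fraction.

56/39

N_ring = 17 + 2·11 = 39
17(ω_s−ω_c) = −39(ω_r−ω_c),  ω_s=0, ω_c=1
ω_r = 1 − (17/39)(0−1) = 56/39
ω_r/ω_c = 56/39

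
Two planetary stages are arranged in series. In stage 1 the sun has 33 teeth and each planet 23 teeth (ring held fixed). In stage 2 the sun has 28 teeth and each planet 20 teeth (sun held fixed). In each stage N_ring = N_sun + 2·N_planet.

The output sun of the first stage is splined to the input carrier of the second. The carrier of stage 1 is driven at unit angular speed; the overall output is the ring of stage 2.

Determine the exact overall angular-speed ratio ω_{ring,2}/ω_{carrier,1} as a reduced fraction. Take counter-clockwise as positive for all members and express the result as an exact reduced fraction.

Stage 1: N_ring = 33 + 2·23 = 79
Stage 1: 33(ω_s−ω_c) = −79(ω_r−ω_c),  ω_r=0, ω_c=1
Stage 1: ω_s = 1 − (79/33)(0−1) = 112/33
  ⇒ ω_s¹/ω_c¹ = 112/33
Stage 2: N_ring = 28 + 2·20 = 68
Stage 2: 28(ω_s−ω_c) = −68(ω_r−ω_c),  ω_s=0, ω_c=1
Stage 2: ω_r = 1 − (28/68)(0−1) = 24/17
  ⇒ ω_r²/ω_c² = 24/17
Coupling ω_c² = ω_s¹ ⇒ overall = 112/33 × 24/17 = 896/187

896/187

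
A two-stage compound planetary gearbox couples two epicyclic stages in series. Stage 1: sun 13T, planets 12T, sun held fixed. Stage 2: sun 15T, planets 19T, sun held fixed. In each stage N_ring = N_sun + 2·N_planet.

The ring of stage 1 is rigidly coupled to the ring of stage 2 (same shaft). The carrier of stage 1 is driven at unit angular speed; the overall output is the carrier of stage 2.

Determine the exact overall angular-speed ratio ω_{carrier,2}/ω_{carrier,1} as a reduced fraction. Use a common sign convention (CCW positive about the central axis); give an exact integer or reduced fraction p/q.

1325/1258

Stage 1: N_ring = 13 + 2·12 = 37
Stage 1: 13(ω_s−ω_c) = −37(ω_r−ω_c),  ω_s=0, ω_c=1
Stage 1: ω_r = 1 − (13/37)(0−1) = 50/37
  ⇒ ω_r¹/ω_c¹ = 50/37
Stage 2: N_ring = 15 + 2·19 = 53
Stage 2: 15(ω_s−ω_c) = −53(ω_r−ω_c),  ω_s=0, ω_r=1
Stage 2: 15(0−ω_c) = −53(1−ω_c)  ⇒  68ω_c = 53  ⇒  ω_c = 53/68
  ⇒ ω_c²/ω_r² = 53/68
Coupling ω_r² = ω_r¹ ⇒ overall = 50/37 × 53/68 = 1325/1258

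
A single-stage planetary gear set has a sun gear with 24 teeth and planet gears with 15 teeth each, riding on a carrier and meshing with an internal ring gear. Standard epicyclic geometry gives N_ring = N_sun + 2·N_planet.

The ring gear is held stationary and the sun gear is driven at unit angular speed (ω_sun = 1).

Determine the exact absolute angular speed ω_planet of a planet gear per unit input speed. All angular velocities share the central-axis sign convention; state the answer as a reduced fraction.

-4/5

N_ring = 24 + 2·15 = 54
24(ω_s−ω_c) = −54(ω_r−ω_c),  ω_r=0, ω_s=1
24(1−ω_c) = −54(0−ω_c)  ⇒  78ω_c = 24  ⇒  ω_c = 4/13
sun–planet: 24·(1−4/13) = −15·(ω_p−ω_c)  ⇒  ω_p−ω_c = −(24/15)·(9/13) = -72/65
ω_p = 4/13 − 72/65 = -4/5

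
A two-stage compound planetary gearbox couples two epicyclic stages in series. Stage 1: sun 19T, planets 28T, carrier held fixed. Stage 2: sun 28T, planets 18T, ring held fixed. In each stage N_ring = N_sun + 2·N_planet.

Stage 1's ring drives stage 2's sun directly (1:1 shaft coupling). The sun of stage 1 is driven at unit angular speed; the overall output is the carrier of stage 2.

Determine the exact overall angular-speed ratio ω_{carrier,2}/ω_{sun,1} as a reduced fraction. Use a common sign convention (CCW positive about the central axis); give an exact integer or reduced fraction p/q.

Stage 1: N_ring = 19 + 2·28 = 75
Stage 1: 19(ω_s−ω_c) = −75(ω_r−ω_c),  ω_c=0, ω_s=1
Stage 1: ω_r = 0 − (19/75)(1−0) = -19/75
  ⇒ ω_r¹/ω_s¹ = -19/75
Stage 2: N_ring = 28 + 2·18 = 64
Stage 2: 28(ω_s−ω_c) = −64(ω_r−ω_c),  ω_r=0, ω_s=1
Stage 2: 28(1−ω_c) = −64(0−ω_c)  ⇒  92ω_c = 28  ⇒  ω_c = 7/23
  ⇒ ω_c²/ω_s² = 7/23
Coupling ω_s² = ω_r¹ ⇒ overall = -19/75 × 7/23 = -133/1725

-133/1725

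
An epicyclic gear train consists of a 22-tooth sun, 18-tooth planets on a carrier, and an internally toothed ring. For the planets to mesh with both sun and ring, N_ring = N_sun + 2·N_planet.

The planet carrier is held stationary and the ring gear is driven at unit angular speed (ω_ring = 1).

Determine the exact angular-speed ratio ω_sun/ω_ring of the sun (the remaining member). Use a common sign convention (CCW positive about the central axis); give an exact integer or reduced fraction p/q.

N_ring = 22 + 2·18 = 58
22(ω_s−ω_c) = −58(ω_r−ω_c),  ω_c=0, ω_r=1
ω_s = 0 − (58/22)(1−0) = -29/11
ω_s/ω_r = -29/11

-29/11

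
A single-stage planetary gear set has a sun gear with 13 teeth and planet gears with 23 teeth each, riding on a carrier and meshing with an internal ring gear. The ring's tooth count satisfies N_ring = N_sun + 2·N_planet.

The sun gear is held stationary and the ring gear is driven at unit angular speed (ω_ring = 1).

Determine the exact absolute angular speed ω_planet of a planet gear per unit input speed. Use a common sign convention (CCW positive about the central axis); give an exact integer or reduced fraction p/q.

59/46

N_ring = 13 + 2·23 = 59
13(ω_s−ω_c) = −59(ω_r−ω_c),  ω_s=0, ω_r=1
13(0−ω_c) = −59(1−ω_c)  ⇒  72ω_c = 59  ⇒  ω_c = 59/72
sun–planet: 13·(0−59/72) = −23·(ω_p−ω_c)  ⇒  ω_p−ω_c = −(13/23)·(-59/72) = 767/1656
ω_p = 59/72 + 767/1656 = 59/46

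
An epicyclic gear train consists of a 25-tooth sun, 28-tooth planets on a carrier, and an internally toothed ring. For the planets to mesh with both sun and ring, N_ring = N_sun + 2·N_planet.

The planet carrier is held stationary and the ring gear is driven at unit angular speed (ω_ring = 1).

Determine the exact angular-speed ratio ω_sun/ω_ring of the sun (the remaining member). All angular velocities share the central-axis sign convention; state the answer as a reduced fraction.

-81/25

N_ring = 25 + 2·28 = 81
25(ω_s−ω_c) = −81(ω_r−ω_c),  ω_c=0, ω_r=1
ω_s = 0 − (81/25)(1−0) = -81/25
ω_s/ω_r = -81/25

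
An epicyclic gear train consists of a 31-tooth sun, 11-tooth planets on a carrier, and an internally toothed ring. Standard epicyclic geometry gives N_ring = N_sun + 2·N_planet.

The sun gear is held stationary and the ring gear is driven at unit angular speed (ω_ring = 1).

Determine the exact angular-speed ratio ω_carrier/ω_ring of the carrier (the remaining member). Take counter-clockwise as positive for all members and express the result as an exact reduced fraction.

N_ring = 31 + 2·11 = 53
31(ω_s−ω_c) = −53(ω_r−ω_c),  ω_s=0, ω_r=1
31(0−ω_c) = −53(1−ω_c)  ⇒  84ω_c = 53  ⇒  ω_c = 53/84
ω_c/ω_r = 53/84

53/84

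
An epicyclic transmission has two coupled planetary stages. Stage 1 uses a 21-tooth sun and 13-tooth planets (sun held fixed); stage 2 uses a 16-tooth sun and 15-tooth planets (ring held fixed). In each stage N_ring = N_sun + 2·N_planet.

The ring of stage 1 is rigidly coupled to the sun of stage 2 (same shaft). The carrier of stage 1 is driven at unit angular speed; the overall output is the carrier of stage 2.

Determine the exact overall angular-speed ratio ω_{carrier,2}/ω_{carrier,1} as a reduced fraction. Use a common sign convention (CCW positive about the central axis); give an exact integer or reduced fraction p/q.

544/1457

Stage 1: N_ring = 21 + 2·13 = 47
Stage 1: 21(ω_s−ω_c) = −47(ω_r−ω_c),  ω_s=0, ω_c=1
Stage 1: ω_r = 1 − (21/47)(0−1) = 68/47
  ⇒ ω_r¹/ω_c¹ = 68/47
Stage 2: N_ring = 16 + 2·15 = 46
Stage 2: 16(ω_s−ω_c) = −46(ω_r−ω_c),  ω_r=0, ω_s=1
Stage 2: 16(1−ω_c) = −46(0−ω_c)  ⇒  62ω_c = 16  ⇒  ω_c = 8/31
  ⇒ ω_c²/ω_s² = 8/31
Coupling ω_s² = ω_r¹ ⇒ overall = 68/47 × 8/31 = 544/1457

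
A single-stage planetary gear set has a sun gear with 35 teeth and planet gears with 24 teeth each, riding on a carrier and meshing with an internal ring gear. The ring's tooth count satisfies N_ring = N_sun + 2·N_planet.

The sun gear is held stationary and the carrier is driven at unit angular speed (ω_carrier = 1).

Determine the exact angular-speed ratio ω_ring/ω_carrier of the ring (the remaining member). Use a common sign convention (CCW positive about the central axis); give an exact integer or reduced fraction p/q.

N_ring = 35 + 2·24 = 83
35(ω_s−ω_c) = −83(ω_r−ω_c),  ω_s=0, ω_c=1
ω_r = 1 − (35/83)(0−1) = 118/83
ω_r/ω_c = 118/83

118/83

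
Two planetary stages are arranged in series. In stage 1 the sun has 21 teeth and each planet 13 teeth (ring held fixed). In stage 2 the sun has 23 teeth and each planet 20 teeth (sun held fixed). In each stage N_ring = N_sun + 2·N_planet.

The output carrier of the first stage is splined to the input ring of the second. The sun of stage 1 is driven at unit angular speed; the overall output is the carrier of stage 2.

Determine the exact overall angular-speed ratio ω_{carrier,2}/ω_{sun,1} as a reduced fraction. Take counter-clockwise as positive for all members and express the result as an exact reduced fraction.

Stage 1: N_ring = 21 + 2·13 = 47
Stage 1: 21(ω_s−ω_c) = −47(ω_r−ω_c),  ω_r=0, ω_s=1
Stage 1: 21(1−ω_c) = −47(0−ω_c)  ⇒  68ω_c = 21  ⇒  ω_c = 21/68
  ⇒ ω_c¹/ω_s¹ = 21/68
Stage 2: N_ring = 23 + 2·20 = 63
Stage 2: 23(ω_s−ω_c) = −63(ω_r−ω_c),  ω_s=0, ω_r=1
Stage 2: 23(0−ω_c) = −63(1−ω_c)  ⇒  86ω_c = 63  ⇒  ω_c = 63/86
  ⇒ ω_c²/ω_r² = 63/86
Coupling ω_r² = ω_c¹ ⇒ overall = 21/68 × 63/86 = 1323/5848

1323/5848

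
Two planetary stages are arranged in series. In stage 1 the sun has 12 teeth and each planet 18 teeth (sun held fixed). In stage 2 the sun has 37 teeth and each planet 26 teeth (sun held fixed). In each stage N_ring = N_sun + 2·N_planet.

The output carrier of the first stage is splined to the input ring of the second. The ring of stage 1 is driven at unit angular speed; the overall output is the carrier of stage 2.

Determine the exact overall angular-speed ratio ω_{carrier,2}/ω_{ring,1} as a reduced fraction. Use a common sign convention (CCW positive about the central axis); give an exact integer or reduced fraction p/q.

Stage 1: N_ring = 12 + 2·18 = 48
Stage 1: 12(ω_s−ω_c) = −48(ω_r−ω_c),  ω_s=0, ω_r=1
Stage 1: 12(0−ω_c) = −48(1−ω_c)  ⇒  60ω_c = 48  ⇒  ω_c = 4/5
  ⇒ ω_c¹/ω_r¹ = 4/5
Stage 2: N_ring = 37 + 2·26 = 89
Stage 2: 37(ω_s−ω_c) = −89(ω_r−ω_c),  ω_s=0, ω_r=1
Stage 2: 37(0−ω_c) = −89(1−ω_c)  ⇒  126ω_c = 89  ⇒  ω_c = 89/126
  ⇒ ω_c²/ω_r² = 89/126
Coupling ω_r² = ω_c¹ ⇒ overall = 4/5 × 89/126 = 178/315

178/315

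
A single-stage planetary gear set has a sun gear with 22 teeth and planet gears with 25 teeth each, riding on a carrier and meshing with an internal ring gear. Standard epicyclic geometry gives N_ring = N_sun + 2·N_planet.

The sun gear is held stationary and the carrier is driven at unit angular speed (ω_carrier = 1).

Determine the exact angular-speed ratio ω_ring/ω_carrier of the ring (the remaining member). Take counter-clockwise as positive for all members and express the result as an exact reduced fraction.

47/36

N_ring = 22 + 2·25 = 72
22(ω_s−ω_c) = −72(ω_r−ω_c),  ω_s=0, ω_c=1
ω_r = 1 − (22/72)(0−1) = 47/36
ω_r/ω_c = 47/36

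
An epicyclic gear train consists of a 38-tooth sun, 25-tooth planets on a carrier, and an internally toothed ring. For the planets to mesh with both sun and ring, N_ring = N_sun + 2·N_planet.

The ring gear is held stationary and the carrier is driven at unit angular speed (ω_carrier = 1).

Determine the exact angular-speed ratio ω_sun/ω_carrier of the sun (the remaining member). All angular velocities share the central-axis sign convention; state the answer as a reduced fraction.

63/19

N_ring = 38 + 2·25 = 88
38(ω_s−ω_c) = −88(ω_r−ω_c),  ω_r=0, ω_c=1
ω_s = 1 − (88/38)(0−1) = 63/19
ω_s/ω_c = 63/19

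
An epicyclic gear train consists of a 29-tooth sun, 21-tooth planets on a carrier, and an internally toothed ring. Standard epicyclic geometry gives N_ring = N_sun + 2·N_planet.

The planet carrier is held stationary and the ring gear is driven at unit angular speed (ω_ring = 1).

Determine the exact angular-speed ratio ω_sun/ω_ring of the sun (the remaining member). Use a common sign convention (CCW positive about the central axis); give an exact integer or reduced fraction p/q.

N_ring = 29 + 2·21 = 71
29(ω_s−ω_c) = −71(ω_r−ω_c),  ω_c=0, ω_r=1
ω_s = 0 − (71/29)(1−0) = -71/29
ω_s/ω_r = -71/29

-71/29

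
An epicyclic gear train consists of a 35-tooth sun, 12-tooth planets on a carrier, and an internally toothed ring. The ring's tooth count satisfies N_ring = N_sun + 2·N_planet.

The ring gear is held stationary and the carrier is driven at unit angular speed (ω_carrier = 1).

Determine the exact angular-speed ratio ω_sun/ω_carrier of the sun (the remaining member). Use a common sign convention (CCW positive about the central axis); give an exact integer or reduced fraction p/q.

94/35

N_ring = 35 + 2·12 = 59
35(ω_s−ω_c) = −59(ω_r−ω_c),  ω_r=0, ω_c=1
ω_s = 1 − (59/35)(0−1) = 94/35
ω_s/ω_c = 94/35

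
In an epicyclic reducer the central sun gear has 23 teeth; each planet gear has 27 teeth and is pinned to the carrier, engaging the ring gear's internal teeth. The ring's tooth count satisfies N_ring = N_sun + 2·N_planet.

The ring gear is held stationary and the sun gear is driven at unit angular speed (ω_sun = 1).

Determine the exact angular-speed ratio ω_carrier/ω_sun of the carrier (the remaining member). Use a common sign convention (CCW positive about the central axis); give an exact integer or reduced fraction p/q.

N_ring = 23 + 2·27 = 77
23(ω_s−ω_c) = −77(ω_r−ω_c),  ω_r=0, ω_s=1
23(1−ω_c) = −77(0−ω_c)  ⇒  100ω_c = 23  ⇒  ω_c = 23/100
ω_c/ω_s = 23/100

23/100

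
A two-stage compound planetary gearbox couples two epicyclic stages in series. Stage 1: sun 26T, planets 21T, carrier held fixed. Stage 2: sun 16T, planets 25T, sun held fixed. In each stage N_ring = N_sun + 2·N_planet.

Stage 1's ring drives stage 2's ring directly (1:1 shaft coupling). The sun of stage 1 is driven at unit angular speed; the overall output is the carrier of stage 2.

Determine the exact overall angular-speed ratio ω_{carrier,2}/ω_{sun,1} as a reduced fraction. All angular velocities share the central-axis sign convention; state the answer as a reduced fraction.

-429/1394

Stage 1: N_ring = 26 + 2·21 = 68
Stage 1: 26(ω_s−ω_c) = −68(ω_r−ω_c),  ω_c=0, ω_s=1
Stage 1: ω_r = 0 − (26/68)(1−0) = -13/34
  ⇒ ω_r¹/ω_s¹ = -13/34
Stage 2: N_ring = 16 + 2·25 = 66
Stage 2: 16(ω_s−ω_c) = −66(ω_r−ω_c),  ω_s=0, ω_r=1
Stage 2: 16(0−ω_c) = −66(1−ω_c)  ⇒  82ω_c = 66  ⇒  ω_c = 33/41
  ⇒ ω_c²/ω_r² = 33/41
Coupling ω_r² = ω_r¹ ⇒ overall = -13/34 × 33/41 = -429/1394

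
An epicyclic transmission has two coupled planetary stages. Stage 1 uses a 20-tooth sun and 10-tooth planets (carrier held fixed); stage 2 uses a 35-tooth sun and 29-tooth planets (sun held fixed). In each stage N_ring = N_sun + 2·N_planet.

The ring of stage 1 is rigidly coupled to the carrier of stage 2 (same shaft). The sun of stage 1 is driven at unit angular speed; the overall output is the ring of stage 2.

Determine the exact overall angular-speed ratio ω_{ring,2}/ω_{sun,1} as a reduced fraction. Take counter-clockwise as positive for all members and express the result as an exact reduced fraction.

Stage 1: N_ring = 20 + 2·10 = 40
Stage 1: 20(ω_s−ω_c) = −40(ω_r−ω_c),  ω_c=0, ω_s=1
Stage 1: ω_r = 0 − (20/40)(1−0) = -1/2
  ⇒ ω_r¹/ω_s¹ = -1/2
Stage 2: N_ring = 35 + 2·29 = 93
Stage 2: 35(ω_s−ω_c) = −93(ω_r−ω_c),  ω_s=0, ω_c=1
Stage 2: ω_r = 1 − (35/93)(0−1) = 128/93
  ⇒ ω_r²/ω_c² = 128/93
Coupling ω_c² = ω_r¹ ⇒ overall = -1/2 × 128/93 = -64/93

-64/93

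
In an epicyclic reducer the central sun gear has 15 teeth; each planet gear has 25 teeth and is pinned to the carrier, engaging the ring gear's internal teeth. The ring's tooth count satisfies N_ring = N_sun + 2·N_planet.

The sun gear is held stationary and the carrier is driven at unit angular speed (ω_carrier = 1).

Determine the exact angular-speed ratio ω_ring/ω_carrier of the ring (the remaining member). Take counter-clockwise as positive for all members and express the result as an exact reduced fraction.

16/13

N_ring = 15 + 2·25 = 65
15(ω_s−ω_c) = −65(ω_r−ω_c),  ω_s=0, ω_c=1
ω_r = 1 − (15/65)(0−1) = 16/13
ω_r/ω_c = 16/13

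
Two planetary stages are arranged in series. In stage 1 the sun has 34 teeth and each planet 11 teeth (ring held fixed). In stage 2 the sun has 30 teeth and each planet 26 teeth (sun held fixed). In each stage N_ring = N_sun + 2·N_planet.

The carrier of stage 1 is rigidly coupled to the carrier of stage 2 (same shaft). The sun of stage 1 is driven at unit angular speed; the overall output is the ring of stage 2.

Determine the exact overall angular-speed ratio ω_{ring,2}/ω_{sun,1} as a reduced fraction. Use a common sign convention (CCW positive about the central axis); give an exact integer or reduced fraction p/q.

952/1845

Stage 1: N_ring = 34 + 2·11 = 56
Stage 1: 34(ω_s−ω_c) = −56(ω_r−ω_c),  ω_r=0, ω_s=1
Stage 1: 34(1−ω_c) = −56(0−ω_c)  ⇒  90ω_c = 34  ⇒  ω_c = 17/45
  ⇒ ω_c¹/ω_s¹ = 17/45
Stage 2: N_ring = 30 + 2·26 = 82
Stage 2: 30(ω_s−ω_c) = −82(ω_r−ω_c),  ω_s=0, ω_c=1
Stage 2: ω_r = 1 − (30/82)(0−1) = 56/41
  ⇒ ω_r²/ω_c² = 56/41
Coupling ω_c² = ω_c¹ ⇒ overall = 17/45 × 56/41 = 952/1845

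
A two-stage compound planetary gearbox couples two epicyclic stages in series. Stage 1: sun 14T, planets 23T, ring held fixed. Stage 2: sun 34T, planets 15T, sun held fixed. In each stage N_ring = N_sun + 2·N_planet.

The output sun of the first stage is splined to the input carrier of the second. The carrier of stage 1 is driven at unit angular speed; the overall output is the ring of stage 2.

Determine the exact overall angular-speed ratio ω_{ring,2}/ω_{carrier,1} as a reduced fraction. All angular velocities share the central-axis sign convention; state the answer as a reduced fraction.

259/32

Stage 1: N_ring = 14 + 2·23 = 60
Stage 1: 14(ω_s−ω_c) = −60(ω_r−ω_c),  ω_r=0, ω_c=1
Stage 1: ω_s = 1 − (60/14)(0−1) = 37/7
  ⇒ ω_s¹/ω_c¹ = 37/7
Stage 2: N_ring = 34 + 2·15 = 64
Stage 2: 34(ω_s−ω_c) = −64(ω_r−ω_c),  ω_s=0, ω_c=1
Stage 2: ω_r = 1 − (34/64)(0−1) = 49/32
  ⇒ ω_r²/ω_c² = 49/32
Coupling ω_c² = ω_s¹ ⇒ overall = 37/7 × 49/32 = 259/32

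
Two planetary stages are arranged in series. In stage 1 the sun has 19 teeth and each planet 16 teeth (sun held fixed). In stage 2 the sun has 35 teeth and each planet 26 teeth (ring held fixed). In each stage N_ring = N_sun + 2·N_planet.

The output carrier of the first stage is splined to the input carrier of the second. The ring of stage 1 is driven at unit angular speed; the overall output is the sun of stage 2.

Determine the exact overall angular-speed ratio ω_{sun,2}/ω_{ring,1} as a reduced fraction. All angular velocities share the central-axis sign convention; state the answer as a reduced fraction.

3111/1225

Stage 1: N_ring = 19 + 2·16 = 51
Stage 1: 19(ω_s−ω_c) = −51(ω_r−ω_c),  ω_s=0, ω_r=1
Stage 1: 19(0−ω_c) = −51(1−ω_c)  ⇒  70ω_c = 51  ⇒  ω_c = 51/70
  ⇒ ω_c¹/ω_r¹ = 51/70
Stage 2: N_ring = 35 + 2·26 = 87
Stage 2: 35(ω_s−ω_c) = −87(ω_r−ω_c),  ω_r=0, ω_c=1
Stage 2: ω_s = 1 − (87/35)(0−1) = 122/35
  ⇒ ω_s²/ω_c² = 122/35
Coupling ω_c² = ω_c¹ ⇒ overall = 51/70 × 122/35 = 3111/1225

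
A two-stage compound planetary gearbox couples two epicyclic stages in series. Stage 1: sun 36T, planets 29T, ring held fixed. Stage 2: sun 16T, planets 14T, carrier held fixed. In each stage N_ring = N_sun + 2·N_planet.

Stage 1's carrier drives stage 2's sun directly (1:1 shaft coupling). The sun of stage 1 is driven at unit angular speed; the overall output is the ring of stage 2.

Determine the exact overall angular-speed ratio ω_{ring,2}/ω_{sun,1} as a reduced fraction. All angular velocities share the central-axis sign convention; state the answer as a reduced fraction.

-72/715

Stage 1: N_ring = 36 + 2·29 = 94
Stage 1: 36(ω_s−ω_c) = −94(ω_r−ω_c),  ω_r=0, ω_s=1
Stage 1: 36(1−ω_c) = −94(0−ω_c)  ⇒  130ω_c = 36  ⇒  ω_c = 18/65
  ⇒ ω_c¹/ω_s¹ = 18/65
Stage 2: N_ring = 16 + 2·14 = 44
Stage 2: 16(ω_s−ω_c) = −44(ω_r−ω_c),  ω_c=0, ω_s=1
Stage 2: ω_r = 0 − (16/44)(1−0) = -4/11
  ⇒ ω_r²/ω_s² = -4/11
Coupling ω_s² = ω_c¹ ⇒ overall = 18/65 × -4/11 = -72/715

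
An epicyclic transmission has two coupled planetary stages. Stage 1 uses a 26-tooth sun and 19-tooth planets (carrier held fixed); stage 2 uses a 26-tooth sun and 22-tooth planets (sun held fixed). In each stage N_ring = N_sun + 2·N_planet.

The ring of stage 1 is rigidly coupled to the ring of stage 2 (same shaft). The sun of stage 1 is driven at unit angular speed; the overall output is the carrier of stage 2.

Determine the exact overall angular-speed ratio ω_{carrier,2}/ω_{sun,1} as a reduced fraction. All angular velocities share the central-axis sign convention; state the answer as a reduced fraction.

Stage 1: N_ring = 26 + 2·19 = 64
Stage 1: 26(ω_s−ω_c) = −64(ω_r−ω_c),  ω_c=0, ω_s=1
Stage 1: ω_r = 0 − (26/64)(1−0) = -13/32
  ⇒ ω_r¹/ω_s¹ = -13/32
Stage 2: N_ring = 26 + 2·22 = 70
Stage 2: 26(ω_s−ω_c) = −70(ω_r−ω_c),  ω_s=0, ω_r=1
Stage 2: 26(0−ω_c) = −70(1−ω_c)  ⇒  96ω_c = 70  ⇒  ω_c = 35/48
  ⇒ ω_c²/ω_r² = 35/48
Coupling ω_r² = ω_r¹ ⇒ overall = -13/32 × 35/48 = -455/1536

-455/1536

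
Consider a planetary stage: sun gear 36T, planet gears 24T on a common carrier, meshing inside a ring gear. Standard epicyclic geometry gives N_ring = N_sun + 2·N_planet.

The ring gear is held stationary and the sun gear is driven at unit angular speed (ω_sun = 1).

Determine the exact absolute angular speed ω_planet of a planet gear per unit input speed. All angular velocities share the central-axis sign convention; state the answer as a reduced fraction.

N_ring = 36 + 2·24 = 84
36(ω_s−ω_c) = −84(ω_r−ω_c),  ω_r=0, ω_s=1
36(1−ω_c) = −84(0−ω_c)  ⇒  120ω_c = 36  ⇒  ω_c = 3/10
sun–planet: 36·(1−3/10) = −24·(ω_p−ω_c)  ⇒  ω_p−ω_c = −(36/24)·(7/10) = -21/20
ω_p = 3/10 − 21/20 = -3/4

-3/4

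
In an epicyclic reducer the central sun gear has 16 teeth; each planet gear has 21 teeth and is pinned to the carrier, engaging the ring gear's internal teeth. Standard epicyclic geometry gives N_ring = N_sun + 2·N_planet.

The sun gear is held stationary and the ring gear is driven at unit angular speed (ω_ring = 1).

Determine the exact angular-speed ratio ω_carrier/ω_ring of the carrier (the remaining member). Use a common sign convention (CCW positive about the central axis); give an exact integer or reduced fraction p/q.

29/37

N_ring = 16 + 2·21 = 58
16(ω_s−ω_c) = −58(ω_r−ω_c),  ω_s=0, ω_r=1
16(0−ω_c) = −58(1−ω_c)  ⇒  74ω_c = 58  ⇒  ω_c = 29/37
ω_c/ω_r = 29/37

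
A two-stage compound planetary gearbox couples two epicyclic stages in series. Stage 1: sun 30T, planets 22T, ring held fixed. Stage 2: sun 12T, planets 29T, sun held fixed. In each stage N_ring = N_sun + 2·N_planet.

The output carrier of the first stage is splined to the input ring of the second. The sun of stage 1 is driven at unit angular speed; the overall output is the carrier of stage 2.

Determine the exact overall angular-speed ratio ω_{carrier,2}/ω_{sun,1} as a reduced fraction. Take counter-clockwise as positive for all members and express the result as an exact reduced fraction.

Stage 1: N_ring = 30 + 2·22 = 74
Stage 1: 30(ω_s−ω_c) = −74(ω_r−ω_c),  ω_r=0, ω_s=1
Stage 1: 30(1−ω_c) = −74(0−ω_c)  ⇒  104ω_c = 30  ⇒  ω_c = 15/52
  ⇒ ω_c¹/ω_s¹ = 15/52
Stage 2: N_ring = 12 + 2·29 = 70
Stage 2: 12(ω_s−ω_c) = −70(ω_r−ω_c),  ω_s=0, ω_r=1
Stage 2: 12(0−ω_c) = −70(1−ω_c)  ⇒  82ω_c = 70  ⇒  ω_c = 35/41
  ⇒ ω_c²/ω_r² = 35/41
Coupling ω_r² = ω_c¹ ⇒ overall = 15/52 × 35/41 = 525/2132

525/2132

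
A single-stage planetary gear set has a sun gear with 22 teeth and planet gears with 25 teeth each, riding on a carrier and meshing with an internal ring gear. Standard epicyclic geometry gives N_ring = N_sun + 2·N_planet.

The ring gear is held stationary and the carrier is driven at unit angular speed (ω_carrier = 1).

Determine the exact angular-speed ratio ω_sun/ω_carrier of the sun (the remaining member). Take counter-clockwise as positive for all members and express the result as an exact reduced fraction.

N_ring = 22 + 2·25 = 72
22(ω_s−ω_c) = −72(ω_r−ω_c),  ω_r=0, ω_c=1
ω_s = 1 − (72/22)(0−1) = 47/11
ω_s/ω_c = 47/11

47/11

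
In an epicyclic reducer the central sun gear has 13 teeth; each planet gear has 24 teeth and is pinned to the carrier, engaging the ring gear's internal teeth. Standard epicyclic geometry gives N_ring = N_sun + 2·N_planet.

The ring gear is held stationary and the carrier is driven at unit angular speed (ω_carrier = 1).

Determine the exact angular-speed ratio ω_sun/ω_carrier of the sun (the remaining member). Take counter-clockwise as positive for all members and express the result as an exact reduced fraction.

74/13

N_ring = 13 + 2·24 = 61
13(ω_s−ω_c) = −61(ω_r−ω_c),  ω_r=0, ω_c=1
ω_s = 1 − (61/13)(0−1) = 74/13
ω_s/ω_c = 74/13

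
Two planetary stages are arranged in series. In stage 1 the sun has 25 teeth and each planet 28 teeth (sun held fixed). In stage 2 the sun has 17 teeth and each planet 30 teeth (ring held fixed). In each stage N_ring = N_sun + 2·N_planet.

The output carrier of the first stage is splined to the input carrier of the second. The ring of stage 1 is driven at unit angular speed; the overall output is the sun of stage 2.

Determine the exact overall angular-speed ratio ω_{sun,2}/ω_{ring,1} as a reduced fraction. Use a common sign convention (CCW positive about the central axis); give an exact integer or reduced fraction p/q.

Stage 1: N_ring = 25 + 2·28 = 81
Stage 1: 25(ω_s−ω_c) = −81(ω_r−ω_c),  ω_s=0, ω_r=1
Stage 1: 25(0−ω_c) = −81(1−ω_c)  ⇒  106ω_c = 81  ⇒  ω_c = 81/106
  ⇒ ω_c¹/ω_r¹ = 81/106
Stage 2: N_ring = 17 + 2·30 = 77
Stage 2: 17(ω_s−ω_c) = −77(ω_r−ω_c),  ω_r=0, ω_c=1
Stage 2: ω_s = 1 − (77/17)(0−1) = 94/17
  ⇒ ω_s²/ω_c² = 94/17
Coupling ω_c² = ω_c¹ ⇒ overall = 81/106 × 94/17 = 3807/901

3807/901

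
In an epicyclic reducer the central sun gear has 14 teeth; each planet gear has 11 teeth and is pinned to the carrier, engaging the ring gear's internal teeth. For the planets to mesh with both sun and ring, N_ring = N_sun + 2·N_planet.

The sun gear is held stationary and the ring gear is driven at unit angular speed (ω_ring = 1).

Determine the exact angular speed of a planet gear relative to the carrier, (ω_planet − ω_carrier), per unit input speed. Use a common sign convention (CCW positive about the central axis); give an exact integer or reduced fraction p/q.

N_ring = 14 + 2·11 = 36
14(ω_s−ω_c) = −36(ω_r−ω_c),  ω_s=0, ω_r=1
14(0−ω_c) = −36(1−ω_c)  ⇒  50ω_c = 36  ⇒  ω_c = 18/25
sun–planet: 14·(0−18/25) = −11·(ω_p−ω_c)  ⇒  ω_p−ω_c = −(14/11)·(-18/25) = 252/275

252/275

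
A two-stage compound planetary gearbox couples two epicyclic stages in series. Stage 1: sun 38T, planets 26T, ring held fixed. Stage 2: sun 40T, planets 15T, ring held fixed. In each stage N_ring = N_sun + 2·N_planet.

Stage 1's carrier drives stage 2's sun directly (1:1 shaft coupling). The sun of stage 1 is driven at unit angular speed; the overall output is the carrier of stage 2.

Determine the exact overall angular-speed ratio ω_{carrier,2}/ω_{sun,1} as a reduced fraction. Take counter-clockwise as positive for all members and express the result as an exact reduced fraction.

19/176

Stage 1: N_ring = 38 + 2·26 = 90
Stage 1: 38(ω_s−ω_c) = −90(ω_r−ω_c),  ω_r=0, ω_s=1
Stage 1: 38(1−ω_c) = −90(0−ω_c)  ⇒  128ω_c = 38  ⇒  ω_c = 19/64
  ⇒ ω_c¹/ω_s¹ = 19/64
Stage 2: N_ring = 40 + 2·15 = 70
Stage 2: 40(ω_s−ω_c) = −70(ω_r−ω_c),  ω_r=0, ω_s=1
Stage 2: 40(1−ω_c) = −70(0−ω_c)  ⇒  110ω_c = 40  ⇒  ω_c = 4/11
  ⇒ ω_c²/ω_s² = 4/11
Coupling ω_s² = ω_c¹ ⇒ overall = 19/64 × 4/11 = 19/176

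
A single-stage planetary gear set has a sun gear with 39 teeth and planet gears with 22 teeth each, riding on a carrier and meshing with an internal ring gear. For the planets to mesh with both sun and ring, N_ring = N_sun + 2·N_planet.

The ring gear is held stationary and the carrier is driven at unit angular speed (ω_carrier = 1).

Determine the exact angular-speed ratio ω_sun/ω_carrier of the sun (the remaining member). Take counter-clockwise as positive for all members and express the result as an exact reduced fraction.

N_ring = 39 + 2·22 = 83
39(ω_s−ω_c) = −83(ω_r−ω_c),  ω_r=0, ω_c=1
ω_s = 1 − (83/39)(0−1) = 122/39
ω_s/ω_c = 122/39

122/39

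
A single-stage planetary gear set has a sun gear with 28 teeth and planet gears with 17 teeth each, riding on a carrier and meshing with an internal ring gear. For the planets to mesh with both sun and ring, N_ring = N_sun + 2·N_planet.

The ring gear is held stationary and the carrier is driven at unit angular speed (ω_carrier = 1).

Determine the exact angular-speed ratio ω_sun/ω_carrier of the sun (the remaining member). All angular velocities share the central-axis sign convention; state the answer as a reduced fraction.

N_ring = 28 + 2·17 = 62
28(ω_s−ω_c) = −62(ω_r−ω_c),  ω_r=0, ω_c=1
ω_s = 1 − (62/28)(0−1) = 45/14
ω_s/ω_c = 45/14

45/14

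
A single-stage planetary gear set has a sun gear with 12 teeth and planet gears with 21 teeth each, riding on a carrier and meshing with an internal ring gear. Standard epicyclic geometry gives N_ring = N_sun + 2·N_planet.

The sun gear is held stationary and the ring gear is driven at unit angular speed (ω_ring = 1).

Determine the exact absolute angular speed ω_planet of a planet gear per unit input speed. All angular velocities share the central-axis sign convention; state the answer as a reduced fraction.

N_ring = 12 + 2·21 = 54
12(ω_s−ω_c) = −54(ω_r−ω_c),  ω_s=0, ω_r=1
12(0−ω_c) = −54(1−ω_c)  ⇒  66ω_c = 54  ⇒  ω_c = 9/11
sun–planet: 12·(0−9/11) = −21·(ω_p−ω_c)  ⇒  ω_p−ω_c = −(12/21)·(-9/11) = 36/77
ω_p = 9/11 + 36/77 = 9/7

9/7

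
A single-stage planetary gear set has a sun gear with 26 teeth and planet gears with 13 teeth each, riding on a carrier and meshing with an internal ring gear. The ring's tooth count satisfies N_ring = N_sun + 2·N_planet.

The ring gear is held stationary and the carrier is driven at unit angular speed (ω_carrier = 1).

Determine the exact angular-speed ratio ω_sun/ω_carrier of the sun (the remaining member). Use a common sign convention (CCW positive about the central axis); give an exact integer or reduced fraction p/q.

3

N_ring = 26 + 2·13 = 52
26(ω_s−ω_c) = −52(ω_r−ω_c),  ω_r=0, ω_c=1
ω_s = 1 − (52/26)(0−1) = 3
ω_s/ω_c = 3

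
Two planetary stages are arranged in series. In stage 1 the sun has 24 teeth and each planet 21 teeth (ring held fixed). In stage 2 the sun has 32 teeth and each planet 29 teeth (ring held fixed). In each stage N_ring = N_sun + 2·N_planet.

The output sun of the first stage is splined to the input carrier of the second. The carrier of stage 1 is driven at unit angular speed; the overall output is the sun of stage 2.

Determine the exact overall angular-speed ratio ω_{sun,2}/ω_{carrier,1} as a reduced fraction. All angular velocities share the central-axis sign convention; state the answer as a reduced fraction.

Stage 1: N_ring = 24 + 2·21 = 66
Stage 1: 24(ω_s−ω_c) = −66(ω_r−ω_c),  ω_r=0, ω_c=1
Stage 1: ω_s = 1 − (66/24)(0−1) = 15/4
  ⇒ ω_s¹/ω_c¹ = 15/4
Stage 2: N_ring = 32 + 2·29 = 90
Stage 2: 32(ω_s−ω_c) = −90(ω_r−ω_c),  ω_r=0, ω_c=1
Stage 2: ω_s = 1 − (90/32)(0−1) = 61/16
  ⇒ ω_s²/ω_c² = 61/16
Coupling ω_c² = ω_s¹ ⇒ overall = 15/4 × 61/16 = 915/64

915/64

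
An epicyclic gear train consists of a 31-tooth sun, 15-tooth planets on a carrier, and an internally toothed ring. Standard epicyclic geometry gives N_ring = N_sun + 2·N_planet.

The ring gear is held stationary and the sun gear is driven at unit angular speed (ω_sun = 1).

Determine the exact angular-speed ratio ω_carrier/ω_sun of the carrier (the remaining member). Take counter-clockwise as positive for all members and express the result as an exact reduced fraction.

N_ring = 31 + 2·15 = 61
31(ω_s−ω_c) = −61(ω_r−ω_c),  ω_r=0, ω_s=1
31(1−ω_c) = −61(0−ω_c)  ⇒  92ω_c = 31  ⇒  ω_c = 31/92
ω_c/ω_s = 31/92

31/92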